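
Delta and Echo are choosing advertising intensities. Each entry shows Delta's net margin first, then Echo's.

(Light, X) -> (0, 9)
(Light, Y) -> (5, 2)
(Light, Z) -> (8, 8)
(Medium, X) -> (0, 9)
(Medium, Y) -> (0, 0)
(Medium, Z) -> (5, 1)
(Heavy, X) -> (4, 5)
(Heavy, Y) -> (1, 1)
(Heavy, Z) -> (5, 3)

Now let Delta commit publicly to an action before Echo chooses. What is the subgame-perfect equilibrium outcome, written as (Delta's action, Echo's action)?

(Heavy, X)

Backward induction with Delta moving first.
- Light: BR = X, leader payoff 0.
- Medium: BR = X, leader payoff 0.
- Heavy: BR = X, leader payoff 4.
Among 0, 0, 4, the best is 4 at Heavy. Subgame-perfect outcome: (Heavy, X) with payoffs (4, 5).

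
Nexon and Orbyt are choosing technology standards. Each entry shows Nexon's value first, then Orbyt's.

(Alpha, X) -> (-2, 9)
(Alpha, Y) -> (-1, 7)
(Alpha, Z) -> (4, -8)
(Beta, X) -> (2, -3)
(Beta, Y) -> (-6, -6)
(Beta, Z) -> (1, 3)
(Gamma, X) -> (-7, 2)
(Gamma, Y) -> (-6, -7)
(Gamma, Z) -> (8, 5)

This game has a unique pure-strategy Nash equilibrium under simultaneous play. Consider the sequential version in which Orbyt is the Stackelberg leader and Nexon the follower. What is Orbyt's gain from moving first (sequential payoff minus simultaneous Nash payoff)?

2

Work backward from Nexon's decision.
- X → Nexon plays Beta (best of -2, 2, -7); Orbyt gets -3.
- Y → Nexon plays Alpha (best of -1, -6, -6); Orbyt gets 7.
- Z → Nexon plays Gamma (best of 4, 1, 8); Orbyt gets 5.
Orbyt's induced payoffs are -3, 7, 5, so Orbyt commits to Y. Subgame-perfect outcome: (Alpha, Y) with payoffs (-1, 7).
Now find the simultaneous Nash equilibrium.
Nexon's best replies: X→Beta; Y→Alpha; Z→Gamma.
Orbyt's best replies: Alpha→X; Beta→Z; Gamma→Z.
Only (Gamma, Z) has each player best-responding; Nash payoffs (8, 5).
Orbyt's commitment gain: 7 − 5 = 2.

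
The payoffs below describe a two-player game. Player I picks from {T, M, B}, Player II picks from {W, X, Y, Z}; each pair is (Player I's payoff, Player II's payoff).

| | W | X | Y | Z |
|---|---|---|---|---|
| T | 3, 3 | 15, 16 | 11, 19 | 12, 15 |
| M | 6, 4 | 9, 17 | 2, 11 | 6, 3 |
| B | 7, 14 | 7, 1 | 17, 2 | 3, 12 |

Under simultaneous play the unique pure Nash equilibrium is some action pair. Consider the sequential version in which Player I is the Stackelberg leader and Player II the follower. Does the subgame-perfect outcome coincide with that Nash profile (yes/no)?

Solve by backward induction (Player I leads).
- T: Player II compares 3, 16, 19, 15 and picks Y; Player I would get 11.
- M: Player II compares 4, 17, 11, 3 and picks X; Player I would get 9.
- B: Player II compares 14, 1, 2, 12 and picks W; Player I would get 7.
Player I's induced payoffs are 11, 9, 7, so Player I commits to T. Subgame-perfect outcome: (T, Y) with payoffs (11, 19).
For the simultaneous game, intersect best replies.
Player I's best replies: W→B; X→T; Y→B; Z→T.
Player II's best replies: T→Y; M→X; B→W.
Only (B, W) has each player best-responding; Nash payoffs (7, 14).
Sequential outcome (T, Y) differs from the Nash profile (B, W).

no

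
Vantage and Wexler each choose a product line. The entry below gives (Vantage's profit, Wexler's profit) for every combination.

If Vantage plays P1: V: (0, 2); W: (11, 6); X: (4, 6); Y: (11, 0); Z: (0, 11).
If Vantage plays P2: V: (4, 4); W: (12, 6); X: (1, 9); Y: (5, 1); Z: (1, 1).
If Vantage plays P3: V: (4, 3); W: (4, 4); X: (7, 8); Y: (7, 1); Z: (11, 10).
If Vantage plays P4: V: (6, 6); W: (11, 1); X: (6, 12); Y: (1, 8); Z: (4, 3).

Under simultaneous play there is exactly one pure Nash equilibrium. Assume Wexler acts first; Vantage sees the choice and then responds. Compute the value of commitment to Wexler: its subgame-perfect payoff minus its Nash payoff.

0

Backward induction with Wexler moving first.
- V: BR = P4, leader payoff 6.
- W: BR = P2, leader payoff 6.
- X: BR = P3, leader payoff 8.
- Y: BR = P1, leader payoff 0.
- Z: BR = P3, leader payoff 10.
Wexler's induced payoffs are 6, 6, 8, 0, 10, so Wexler commits to Z. Subgame-perfect outcome: (P3, Z) with payoffs (11, 10).
For the simultaneous game, intersect best replies.
Vantage's best replies: V→P4; W→P2; X→P3; Y→P1; Z→P3.
Wexler's best replies: P1→Z; P2→X; P3→Z; P4→X.
The unique mutual best reply is (P3, Z), giving (11, 10).
Wexler's commitment gain: 10 − 10 = 0.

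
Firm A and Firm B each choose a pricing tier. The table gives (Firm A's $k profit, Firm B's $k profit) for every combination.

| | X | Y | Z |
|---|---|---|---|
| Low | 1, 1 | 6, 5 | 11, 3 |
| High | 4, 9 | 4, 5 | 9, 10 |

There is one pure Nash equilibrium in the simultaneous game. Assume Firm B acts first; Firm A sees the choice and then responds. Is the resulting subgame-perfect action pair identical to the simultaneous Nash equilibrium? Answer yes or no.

Firm A best-responds to each possible Firm B move:
- X: BR = High, leader payoff 9.
- Y: BR = Low, leader payoff 5.
- Z: BR = Low, leader payoff 3.
Maximizing over 9, 5, 3, Firm B chooses X. Subgame-perfect outcome: (High, X) with payoffs (4, 9).
For the simultaneous game, intersect best replies.
Firm A's best replies: X→High; Y→Low; Z→Low.
Firm B's best replies: Low→Y; High→Z.
The unique mutual best reply is (Low, Y), giving (6, 5).
Sequential outcome (High, X) differs from the Nash profile (Low, Y).

no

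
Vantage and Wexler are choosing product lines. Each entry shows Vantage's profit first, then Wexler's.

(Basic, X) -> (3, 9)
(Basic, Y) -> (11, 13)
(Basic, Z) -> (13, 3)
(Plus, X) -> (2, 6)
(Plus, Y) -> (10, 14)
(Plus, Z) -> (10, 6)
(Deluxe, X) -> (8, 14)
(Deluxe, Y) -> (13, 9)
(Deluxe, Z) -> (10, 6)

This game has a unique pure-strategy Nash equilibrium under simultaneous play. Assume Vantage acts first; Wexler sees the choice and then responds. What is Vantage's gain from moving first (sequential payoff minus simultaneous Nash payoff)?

Backward induction with Vantage moving first.
- Basic: BR = Y, leader payoff 11.
- Plus: BR = Y, leader payoff 10.
- Deluxe: BR = X, leader payoff 8.
Vantage's induced payoffs are 11, 10, 8, so Vantage commits to Basic. Subgame-perfect outcome: (Basic, Y) with payoffs (11, 13).
Now find the simultaneous Nash equilibrium.
Vantage's best replies: X→Deluxe; Y→Deluxe; Z→Basic.
Wexler's best replies: Basic→Y; Plus→Y; Deluxe→X.
Only (Deluxe, X) has each player best-responding; Nash payoffs (8, 14).
Vantage's commitment gain: 11 − 8 = 3.

3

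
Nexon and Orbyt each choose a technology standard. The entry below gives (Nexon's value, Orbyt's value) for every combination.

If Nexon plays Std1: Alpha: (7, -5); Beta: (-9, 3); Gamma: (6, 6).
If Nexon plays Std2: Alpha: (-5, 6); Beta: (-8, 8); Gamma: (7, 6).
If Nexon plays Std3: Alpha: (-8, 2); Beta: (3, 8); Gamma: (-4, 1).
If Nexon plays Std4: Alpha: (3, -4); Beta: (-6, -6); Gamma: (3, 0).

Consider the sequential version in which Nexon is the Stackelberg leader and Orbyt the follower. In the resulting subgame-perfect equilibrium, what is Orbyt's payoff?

6

Orbyt best-responds to each possible Nexon move:
- Std1: BR = Gamma, leader payoff 6.
- Std2: BR = Beta, leader payoff -8.
- Std3: BR = Beta, leader payoff 3.
- Std4: BR = Gamma, leader payoff 3.
Nexon's induced payoffs are 6, -8, 3, 3, so Nexon commits to Std1. Subgame-perfect outcome: (Std1, Gamma) with payoffs (6, 6).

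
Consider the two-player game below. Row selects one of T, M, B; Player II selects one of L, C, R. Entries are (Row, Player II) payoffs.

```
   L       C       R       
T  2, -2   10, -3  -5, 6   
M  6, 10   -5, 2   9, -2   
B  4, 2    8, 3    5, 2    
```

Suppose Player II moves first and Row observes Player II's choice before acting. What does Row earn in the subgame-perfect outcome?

Work backward from Row's decision.
- L: Row compares 2, 6, 4 and picks M; Player II would get 10.
- C: Row compares 10, -5, 8 and picks T; Player II would get -3.
- R: Row compares -5, 9, 5 and picks M; Player II would get -2.
Player II's induced payoffs are 10, -3, -2, so Player II commits to L. Subgame-perfect outcome: (M, L) with payoffs (6, 10).

6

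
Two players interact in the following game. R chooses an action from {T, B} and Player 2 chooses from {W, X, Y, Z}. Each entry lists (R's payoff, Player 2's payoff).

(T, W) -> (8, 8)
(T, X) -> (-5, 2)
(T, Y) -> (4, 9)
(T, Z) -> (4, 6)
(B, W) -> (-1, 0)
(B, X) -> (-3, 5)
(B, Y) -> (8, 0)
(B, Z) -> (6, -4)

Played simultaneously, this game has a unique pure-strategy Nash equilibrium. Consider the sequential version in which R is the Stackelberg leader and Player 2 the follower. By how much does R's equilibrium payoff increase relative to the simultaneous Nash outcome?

Backward induction with R moving first.
- T: BR = Y, leader payoff 4.
- B: BR = X, leader payoff -3.
Among 4, -3, the best is 4 at T. Subgame-perfect outcome: (T, Y) with payoffs (4, 9).
Now find the simultaneous Nash equilibrium.
R's best replies: W→T; X→B; Y→B; Z→B.
Player 2's best replies: T→Y; B→X.
Only (B, X) has each player best-responding; Nash payoffs (-3, 5).
R's commitment gain: 4 − -3 = 7.

7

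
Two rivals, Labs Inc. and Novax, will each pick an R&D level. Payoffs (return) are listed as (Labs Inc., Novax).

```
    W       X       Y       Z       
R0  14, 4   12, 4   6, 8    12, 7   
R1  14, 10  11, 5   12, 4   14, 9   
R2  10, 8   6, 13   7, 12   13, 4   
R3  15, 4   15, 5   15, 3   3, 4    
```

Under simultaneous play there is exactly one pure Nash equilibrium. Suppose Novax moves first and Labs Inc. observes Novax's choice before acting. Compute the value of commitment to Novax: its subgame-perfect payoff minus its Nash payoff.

4

Labs Inc. best-responds to each possible Novax move:
- W: Labs Inc. compares 14, 14, 10, 15 and picks R3; Novax would get 4.
- X: Labs Inc. compares 12, 11, 6, 15 and picks R3; Novax would get 5.
- Y: Labs Inc. compares 6, 12, 7, 15 and picks R3; Novax would get 3.
- Z: Labs Inc. compares 12, 14, 13, 3 and picks R1; Novax would get 9.
Among 4, 5, 3, 9, the best is 9 at Z. Subgame-perfect outcome: (R1, Z) with payoffs (14, 9).
Under simultaneous play:
Labs Inc.'s best replies: W→R3; X→R3; Y→R3; Z→R1.
Novax's best replies: R0→Y; R1→W; R2→X; R3→X.
Only (R3, X) has each player best-responding; Nash payoffs (15, 5).
Novax's commitment gain: 9 − 5 = 4.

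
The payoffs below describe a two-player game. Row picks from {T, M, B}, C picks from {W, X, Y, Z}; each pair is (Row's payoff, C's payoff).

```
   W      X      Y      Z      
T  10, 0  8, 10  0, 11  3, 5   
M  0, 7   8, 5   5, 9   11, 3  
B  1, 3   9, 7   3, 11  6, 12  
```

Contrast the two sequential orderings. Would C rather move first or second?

second

If Row leads: C's best replies are T→Y, M→Y, B→Z; Row's induced payoffs 0, 5, 6; outcome (B, Z), payoffs (6, 12).
If C leads: Row's best replies are W→T, X→B, Y→M, Z→M; C's induced payoffs 0, 7, 9, 3; outcome (M, Y), payoffs (5, 9).
C gets 9 moving first and 12 moving second, so C prefers to move second.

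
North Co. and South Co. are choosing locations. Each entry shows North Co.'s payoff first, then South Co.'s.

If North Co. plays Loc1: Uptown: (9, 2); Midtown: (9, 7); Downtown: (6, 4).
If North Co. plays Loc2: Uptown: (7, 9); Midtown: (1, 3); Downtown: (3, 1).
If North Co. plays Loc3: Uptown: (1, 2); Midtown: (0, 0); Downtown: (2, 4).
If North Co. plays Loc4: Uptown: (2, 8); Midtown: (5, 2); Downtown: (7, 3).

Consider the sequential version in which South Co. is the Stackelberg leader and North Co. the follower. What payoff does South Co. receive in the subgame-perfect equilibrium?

7

Backward induction with South Co. moving first.
- Uptown → North Co. plays Loc1 (best of 9, 7, 1, 2); South Co. gets 2.
- Midtown → North Co. plays Loc1 (best of 9, 1, 0, 5); South Co. gets 7.
- Downtown → North Co. plays Loc4 (best of 6, 3, 2, 7); South Co. gets 3.
Maximizing over 2, 7, 3, South Co. chooses Midtown. Subgame-perfect outcome: (Loc1, Midtown) with payoffs (9, 7).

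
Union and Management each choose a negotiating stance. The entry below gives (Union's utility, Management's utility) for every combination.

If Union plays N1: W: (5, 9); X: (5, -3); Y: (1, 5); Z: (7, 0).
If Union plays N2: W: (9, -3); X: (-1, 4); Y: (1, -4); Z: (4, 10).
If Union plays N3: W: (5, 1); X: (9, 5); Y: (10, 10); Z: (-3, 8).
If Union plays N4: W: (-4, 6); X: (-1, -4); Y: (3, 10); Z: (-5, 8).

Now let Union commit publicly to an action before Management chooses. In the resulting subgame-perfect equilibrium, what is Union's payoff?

10

Solve by backward induction (Union leads).
- N1: Management compares 9, -3, 5, 0 and picks W; Union would get 5.
- N2: Management compares -3, 4, -4, 10 and picks Z; Union would get 4.
- N3: Management compares 1, 5, 10, 8 and picks Y; Union would get 10.
- N4: Management compares 6, -4, 10, 8 and picks Y; Union would get 3.
Among 5, 4, 10, 3, the best is 10 at N3. Subgame-perfect outcome: (N3, Y) with payoffs (10, 10).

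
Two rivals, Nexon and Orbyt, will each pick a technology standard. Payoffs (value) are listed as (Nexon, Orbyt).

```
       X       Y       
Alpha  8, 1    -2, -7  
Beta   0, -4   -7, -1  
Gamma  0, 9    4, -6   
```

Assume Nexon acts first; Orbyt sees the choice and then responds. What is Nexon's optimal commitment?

Backward induction with Nexon moving first.
- Alpha → Orbyt plays X (best of 1, -7); Nexon gets 8.
- Beta → Orbyt plays Y (best of -4, -1); Nexon gets -7.
- Gamma → Orbyt plays X (best of 9, -6); Nexon gets 0.
Among 8, -7, 0, the best is 8 at Alpha. Subgame-perfect outcome: (Alpha, X) with payoffs (8, 1).

Alpha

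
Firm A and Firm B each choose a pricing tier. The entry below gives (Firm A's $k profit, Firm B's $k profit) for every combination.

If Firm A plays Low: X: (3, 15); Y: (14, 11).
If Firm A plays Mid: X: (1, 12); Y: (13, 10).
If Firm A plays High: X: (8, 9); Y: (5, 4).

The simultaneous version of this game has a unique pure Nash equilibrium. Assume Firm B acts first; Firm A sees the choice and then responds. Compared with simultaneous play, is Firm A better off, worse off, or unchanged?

Firm A best-responds to each possible Firm B move:
- X → Firm A plays High (best of 3, 1, 8); Firm B gets 9.
- Y → Firm A plays Low (best of 14, 13, 5); Firm B gets 11.
Maximizing over 9, 11, Firm B chooses Y. Subgame-perfect outcome: (Low, Y) with payoffs (14, 11).
Now find the simultaneous Nash equilibrium.
Firm A's best replies: X→High; Y→Low.
Firm B's best replies: Low→X; Mid→X; High→X.
Only (High, X) has each player best-responding; Nash payoffs (8, 9).
Firm A earns 14 sequentially versus 8 at the Nash outcome: better off.

better off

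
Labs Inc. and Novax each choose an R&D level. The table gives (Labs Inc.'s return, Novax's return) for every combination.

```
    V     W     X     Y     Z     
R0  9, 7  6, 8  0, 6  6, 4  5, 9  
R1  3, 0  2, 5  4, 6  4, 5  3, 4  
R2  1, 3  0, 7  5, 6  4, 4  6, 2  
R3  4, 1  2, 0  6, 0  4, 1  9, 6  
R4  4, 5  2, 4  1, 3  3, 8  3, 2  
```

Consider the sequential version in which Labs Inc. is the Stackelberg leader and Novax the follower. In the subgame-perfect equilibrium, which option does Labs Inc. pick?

R3

Solve by backward induction (Labs Inc. leads).
- R0: BR = Z, leader payoff 5.
- R1: BR = X, leader payoff 4.
- R2: BR = W, leader payoff 0.
- R3: BR = Z, leader payoff 9.
- R4: BR = Y, leader payoff 3.
Labs Inc.'s induced payoffs are 5, 4, 0, 9, 3, so Labs Inc. commits to R3. Subgame-perfect outcome: (R3, Z) with payoffs (9, 6).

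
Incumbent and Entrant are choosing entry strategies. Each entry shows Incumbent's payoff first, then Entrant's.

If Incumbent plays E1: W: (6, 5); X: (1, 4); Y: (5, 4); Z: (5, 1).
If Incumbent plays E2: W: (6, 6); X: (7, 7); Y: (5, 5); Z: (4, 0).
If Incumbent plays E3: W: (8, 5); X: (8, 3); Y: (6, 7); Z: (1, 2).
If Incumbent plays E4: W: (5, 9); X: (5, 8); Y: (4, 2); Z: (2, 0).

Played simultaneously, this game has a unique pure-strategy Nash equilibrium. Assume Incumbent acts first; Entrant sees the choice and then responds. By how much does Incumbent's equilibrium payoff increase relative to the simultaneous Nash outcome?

1

Work backward from Entrant's decision.
- E1: BR = W, leader payoff 6.
- E2: BR = X, leader payoff 7.
- E3: BR = Y, leader payoff 6.
- E4: BR = W, leader payoff 5.
Among 6, 7, 6, 5, the best is 7 at E2. Subgame-perfect outcome: (E2, X) with payoffs (7, 7).
Under simultaneous play:
Incumbent's best replies: W→E3; X→E3; Y→E3; Z→E1.
Entrant's best replies: E1→W; E2→X; E3→Y; E4→W.
Only (E3, Y) has each player best-responding; Nash payoffs (6, 7).
Incumbent's commitment gain: 7 − 6 = 1.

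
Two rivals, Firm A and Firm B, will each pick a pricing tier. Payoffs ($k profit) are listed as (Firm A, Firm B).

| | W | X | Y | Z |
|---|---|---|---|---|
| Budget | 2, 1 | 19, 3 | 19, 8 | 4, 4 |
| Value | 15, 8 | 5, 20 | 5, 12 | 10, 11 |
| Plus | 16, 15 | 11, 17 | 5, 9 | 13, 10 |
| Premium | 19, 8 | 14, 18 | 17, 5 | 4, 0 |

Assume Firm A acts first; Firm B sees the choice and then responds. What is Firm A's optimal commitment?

Backward induction with Firm A moving first.
- Budget: Firm B compares 1, 3, 8, 4 and picks Y; Firm A would get 19.
- Value: Firm B compares 8, 20, 12, 11 and picks X; Firm A would get 5.
- Plus: Firm B compares 15, 17, 9, 10 and picks X; Firm A would get 11.
- Premium: Firm B compares 8, 18, 5, 0 and picks X; Firm A would get 14.
Maximizing over 19, 5, 11, 14, Firm A chooses Budget. Subgame-perfect outcome: (Budget, Y) with payoffs (19, 8).

Budget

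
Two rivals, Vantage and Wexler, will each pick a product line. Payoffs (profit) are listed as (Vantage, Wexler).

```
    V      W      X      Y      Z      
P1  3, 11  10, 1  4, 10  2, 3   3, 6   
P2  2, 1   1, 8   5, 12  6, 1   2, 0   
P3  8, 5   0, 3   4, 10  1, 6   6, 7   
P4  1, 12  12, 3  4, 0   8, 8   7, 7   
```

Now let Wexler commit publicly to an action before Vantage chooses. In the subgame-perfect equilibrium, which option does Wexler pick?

Backward induction with Wexler moving first.
- V → Vantage plays P3 (best of 3, 2, 8, 1); Wexler gets 5.
- W → Vantage plays P4 (best of 10, 1, 0, 12); Wexler gets 3.
- X → Vantage plays P2 (best of 4, 5, 4, 4); Wexler gets 12.
- Y → Vantage plays P4 (best of 2, 6, 1, 8); Wexler gets 8.
- Z → Vantage plays P4 (best of 3, 2, 6, 7); Wexler gets 7.
Among 5, 3, 12, 8, 7, the best is 12 at X. Subgame-perfect outcome: (P2, X) with payoffs (5, 12).

X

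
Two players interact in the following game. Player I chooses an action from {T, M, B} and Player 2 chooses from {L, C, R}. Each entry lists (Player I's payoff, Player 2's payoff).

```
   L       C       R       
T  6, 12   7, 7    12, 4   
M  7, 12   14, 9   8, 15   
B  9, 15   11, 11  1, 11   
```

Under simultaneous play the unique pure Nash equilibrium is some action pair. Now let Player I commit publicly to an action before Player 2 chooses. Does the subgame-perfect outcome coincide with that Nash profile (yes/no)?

yes

Solve by backward induction (Player I leads).
- T: BR = L, leader payoff 6.
- M: BR = R, leader payoff 8.
- B: BR = L, leader payoff 9.
Maximizing over 6, 8, 9, Player I chooses B. Subgame-perfect outcome: (B, L) with payoffs (9, 15).
For the simultaneous game, intersect best replies.
Player I's best replies: L→B; C→M; R→T.
Player 2's best replies: T→L; M→R; B→L.
The unique mutual best reply is (B, L), giving (9, 15).
Sequential outcome (B, L) coincides with the Nash profile (B, L).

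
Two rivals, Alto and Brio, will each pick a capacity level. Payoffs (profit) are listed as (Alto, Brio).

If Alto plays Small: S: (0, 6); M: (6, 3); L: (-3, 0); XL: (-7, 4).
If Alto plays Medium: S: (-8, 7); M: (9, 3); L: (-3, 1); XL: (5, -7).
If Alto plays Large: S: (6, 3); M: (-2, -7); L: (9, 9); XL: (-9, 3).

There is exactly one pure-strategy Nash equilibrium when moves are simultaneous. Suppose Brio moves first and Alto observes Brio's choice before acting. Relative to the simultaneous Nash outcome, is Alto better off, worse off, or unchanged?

Work backward from Alto's decision.
- S → Alto plays Large (best of 0, -8, 6); Brio gets 3.
- M → Alto plays Medium (best of 6, 9, -2); Brio gets 3.
- L → Alto plays Large (best of -3, -3, 9); Brio gets 9.
- XL → Alto plays Medium (best of -7, 5, -9); Brio gets -7.
Among 3, 3, 9, -7, the best is 9 at L. Subgame-perfect outcome: (Large, L) with payoffs (9, 9).
For the simultaneous game, intersect best replies.
Alto's best replies: S→Large; M→Medium; L→Large; XL→Medium.
Brio's best replies: Small→S; Medium→S; Large→L.
Only (Large, L) has each player best-responding; Nash payoffs (9, 9).
Alto earns 9 sequentially versus 9 at the Nash outcome: unchanged.

unchanged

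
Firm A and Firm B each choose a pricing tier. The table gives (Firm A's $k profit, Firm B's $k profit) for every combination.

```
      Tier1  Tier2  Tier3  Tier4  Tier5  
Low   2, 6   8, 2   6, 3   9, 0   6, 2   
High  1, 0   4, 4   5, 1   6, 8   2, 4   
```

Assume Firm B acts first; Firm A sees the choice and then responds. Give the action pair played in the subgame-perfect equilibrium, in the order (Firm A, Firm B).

(Low, Tier1)

Firm A best-responds to each possible Firm B move:
- Tier1: BR = Low, leader payoff 6.
- Tier2: BR = Low, leader payoff 2.
- Tier3: BR = Low, leader payoff 3.
- Tier4: BR = Low, leader payoff 0.
- Tier5: BR = Low, leader payoff 2.
Among 6, 2, 3, 0, 2, the best is 6 at Tier1. Subgame-perfect outcome: (Low, Tier1) with payoffs (2, 6).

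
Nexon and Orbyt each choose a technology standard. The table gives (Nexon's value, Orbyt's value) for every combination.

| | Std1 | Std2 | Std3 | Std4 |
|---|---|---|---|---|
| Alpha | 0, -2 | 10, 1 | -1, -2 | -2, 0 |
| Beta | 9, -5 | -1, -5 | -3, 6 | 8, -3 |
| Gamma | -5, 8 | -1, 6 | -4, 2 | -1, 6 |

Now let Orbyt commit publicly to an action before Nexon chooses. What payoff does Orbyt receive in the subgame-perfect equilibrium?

1

Nexon best-responds to each possible Orbyt move:
- Std1 → Nexon plays Beta (best of 0, 9, -5); Orbyt gets -5.
- Std2 → Nexon plays Alpha (best of 10, -1, -1); Orbyt gets 1.
- Std3 → Nexon plays Alpha (best of -1, -3, -4); Orbyt gets -2.
- Std4 → Nexon plays Beta (best of -2, 8, -1); Orbyt gets -3.
Maximizing over -5, 1, -2, -3, Orbyt chooses Std2. Subgame-perfect outcome: (Alpha, Std2) with payoffs (10, 1).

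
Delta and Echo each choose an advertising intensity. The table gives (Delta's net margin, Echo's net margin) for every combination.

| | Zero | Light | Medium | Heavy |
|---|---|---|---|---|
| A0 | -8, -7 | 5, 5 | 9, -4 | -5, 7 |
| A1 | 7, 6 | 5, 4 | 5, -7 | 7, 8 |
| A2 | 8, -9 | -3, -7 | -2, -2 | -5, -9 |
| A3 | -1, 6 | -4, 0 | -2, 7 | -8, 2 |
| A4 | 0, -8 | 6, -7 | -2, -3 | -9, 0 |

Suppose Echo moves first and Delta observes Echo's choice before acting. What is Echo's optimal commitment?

Delta best-responds to each possible Echo move:
- Zero → Delta plays A2 (best of -8, 7, 8, -1, 0); Echo gets -9.
- Light → Delta plays A4 (best of 5, 5, -3, -4, 6); Echo gets -7.
- Medium → Delta plays A0 (best of 9, 5, -2, -2, -2); Echo gets -4.
- Heavy → Delta plays A1 (best of -5, 7, -5, -8, -9); Echo gets 8.
Echo's induced payoffs are -9, -7, -4, 8, so Echo commits to Heavy. Subgame-perfect outcome: (A1, Heavy) with payoffs (7, 8).

Heavy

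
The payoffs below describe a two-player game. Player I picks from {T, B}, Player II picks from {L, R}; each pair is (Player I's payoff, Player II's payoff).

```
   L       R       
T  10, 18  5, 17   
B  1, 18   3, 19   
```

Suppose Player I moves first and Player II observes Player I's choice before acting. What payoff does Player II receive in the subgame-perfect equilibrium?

18

Work backward from Player II's decision.
- T → Player II plays L (best of 18, 17); Player I gets 10.
- B → Player II plays R (best of 18, 19); Player I gets 3.
Maximizing over 10, 3, Player I chooses T. Subgame-perfect outcome: (T, L) with payoffs (10, 18).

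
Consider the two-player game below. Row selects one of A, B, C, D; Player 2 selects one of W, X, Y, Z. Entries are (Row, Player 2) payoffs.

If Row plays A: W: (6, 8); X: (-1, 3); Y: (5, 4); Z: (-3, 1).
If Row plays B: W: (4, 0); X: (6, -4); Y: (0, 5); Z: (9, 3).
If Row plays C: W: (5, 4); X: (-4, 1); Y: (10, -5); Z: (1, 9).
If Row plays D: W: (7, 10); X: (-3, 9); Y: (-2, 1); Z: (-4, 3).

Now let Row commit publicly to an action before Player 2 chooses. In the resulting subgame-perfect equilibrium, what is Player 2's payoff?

10

Backward induction with Row moving first.
- A → Player 2 plays W (best of 8, 3, 4, 1); Row gets 6.
- B → Player 2 plays Y (best of 0, -4, 5, 3); Row gets 0.
- C → Player 2 plays Z (best of 4, 1, -5, 9); Row gets 1.
- D → Player 2 plays W (best of 10, 9, 1, 3); Row gets 7.
Maximizing over 6, 0, 1, 7, Row chooses D. Subgame-perfect outcome: (D, W) with payoffs (7, 10).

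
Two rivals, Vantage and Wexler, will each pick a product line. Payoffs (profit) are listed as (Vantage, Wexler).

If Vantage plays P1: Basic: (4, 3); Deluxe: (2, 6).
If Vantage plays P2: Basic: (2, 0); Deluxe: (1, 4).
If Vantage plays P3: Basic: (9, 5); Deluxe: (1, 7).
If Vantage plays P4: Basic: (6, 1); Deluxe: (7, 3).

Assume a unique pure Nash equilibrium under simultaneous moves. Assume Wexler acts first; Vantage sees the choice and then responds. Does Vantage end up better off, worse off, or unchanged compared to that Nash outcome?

Backward induction with Wexler moving first.
- Basic: BR = P3, leader payoff 5.
- Deluxe: BR = P4, leader payoff 3.
Among 5, 3, the best is 5 at Basic. Subgame-perfect outcome: (P3, Basic) with payoffs (9, 5).
Now find the simultaneous Nash equilibrium.
Vantage's best replies: Basic→P3; Deluxe→P4.
Wexler's best replies: P1→Deluxe; P2→Deluxe; P3→Deluxe; P4→Deluxe.
Only (P4, Deluxe) has each player best-responding; Nash payoffs (7, 3).
Vantage earns 9 sequentially versus 7 at the Nash outcome: better off.

better off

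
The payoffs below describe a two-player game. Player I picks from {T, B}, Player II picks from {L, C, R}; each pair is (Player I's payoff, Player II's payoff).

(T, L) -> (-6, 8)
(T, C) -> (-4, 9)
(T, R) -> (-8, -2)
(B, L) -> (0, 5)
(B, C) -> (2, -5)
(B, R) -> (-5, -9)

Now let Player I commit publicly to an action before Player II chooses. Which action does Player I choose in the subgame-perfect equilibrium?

B

Work backward from Player II's decision.
- T: BR = C, leader payoff -4.
- B: BR = L, leader payoff 0.
Among -4, 0, the best is 0 at B. Subgame-perfect outcome: (B, L) with payoffs (0, 5).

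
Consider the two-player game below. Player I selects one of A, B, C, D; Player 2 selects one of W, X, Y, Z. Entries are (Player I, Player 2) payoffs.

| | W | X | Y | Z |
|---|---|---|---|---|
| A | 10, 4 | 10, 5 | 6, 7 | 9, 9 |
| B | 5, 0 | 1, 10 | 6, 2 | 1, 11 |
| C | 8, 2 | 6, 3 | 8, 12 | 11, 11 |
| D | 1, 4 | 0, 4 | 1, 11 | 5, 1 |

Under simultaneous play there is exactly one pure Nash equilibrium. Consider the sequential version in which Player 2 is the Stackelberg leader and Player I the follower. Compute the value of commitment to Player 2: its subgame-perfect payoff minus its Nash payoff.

0

Work backward from Player I's decision.
- W: BR = A, leader payoff 4.
- X: BR = A, leader payoff 5.
- Y: BR = C, leader payoff 12.
- Z: BR = C, leader payoff 11.
Among 4, 5, 12, 11, the best is 12 at Y. Subgame-perfect outcome: (C, Y) with payoffs (8, 12).
For the simultaneous game, intersect best replies.
Player I's best replies: W→A; X→A; Y→C; Z→C.
Player 2's best replies: A→Z; B→Z; C→Y; D→Y.
The unique mutual best reply is (C, Y), giving (8, 12).
Player 2's commitment gain: 12 − 12 = 0.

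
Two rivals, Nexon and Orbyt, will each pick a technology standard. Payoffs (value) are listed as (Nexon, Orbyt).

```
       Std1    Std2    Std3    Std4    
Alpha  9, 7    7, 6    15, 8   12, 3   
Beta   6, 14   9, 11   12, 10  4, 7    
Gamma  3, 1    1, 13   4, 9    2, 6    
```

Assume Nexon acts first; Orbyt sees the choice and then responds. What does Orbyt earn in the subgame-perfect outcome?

8

Orbyt best-responds to each possible Nexon move:
- Alpha → Orbyt plays Std3 (best of 7, 6, 8, 3); Nexon gets 15.
- Beta → Orbyt plays Std1 (best of 14, 11, 10, 7); Nexon gets 6.
- Gamma → Orbyt plays Std2 (best of 1, 13, 9, 6); Nexon gets 1.
Maximizing over 15, 6, 1, Nexon chooses Alpha. Subgame-perfect outcome: (Alpha, Std3) with payoffs (15, 8).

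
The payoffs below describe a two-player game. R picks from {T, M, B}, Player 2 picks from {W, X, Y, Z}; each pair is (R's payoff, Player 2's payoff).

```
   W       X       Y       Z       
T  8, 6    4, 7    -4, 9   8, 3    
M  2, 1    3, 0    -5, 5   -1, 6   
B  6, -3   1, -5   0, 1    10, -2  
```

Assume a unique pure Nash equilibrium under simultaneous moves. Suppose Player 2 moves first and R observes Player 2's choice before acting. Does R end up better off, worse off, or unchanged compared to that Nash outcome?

R best-responds to each possible Player 2 move:
- W: BR = T, leader payoff 6.
- X: BR = T, leader payoff 7.
- Y: BR = B, leader payoff 1.
- Z: BR = B, leader payoff -2.
Maximizing over 6, 7, 1, -2, Player 2 chooses X. Subgame-perfect outcome: (T, X) with payoffs (4, 7).
For the simultaneous game, intersect best replies.
R's best replies: W→T; X→T; Y→B; Z→B.
Player 2's best replies: T→Y; M→Z; B→Y.
Only (B, Y) has each player best-responding; Nash payoffs (0, 1).
R earns 4 sequentially versus 0 at the Nash outcome: better off.

better off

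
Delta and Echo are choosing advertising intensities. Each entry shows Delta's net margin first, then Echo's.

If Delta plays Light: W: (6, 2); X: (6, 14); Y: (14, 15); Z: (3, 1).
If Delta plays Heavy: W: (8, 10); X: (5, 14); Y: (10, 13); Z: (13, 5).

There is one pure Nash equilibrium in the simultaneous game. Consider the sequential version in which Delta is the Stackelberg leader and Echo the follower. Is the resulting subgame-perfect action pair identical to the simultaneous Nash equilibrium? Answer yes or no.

yes

Solve by backward induction (Delta leads).
- Light: BR = Y, leader payoff 14.
- Heavy: BR = X, leader payoff 5.
Maximizing over 14, 5, Delta chooses Light. Subgame-perfect outcome: (Light, Y) with payoffs (14, 15).
Under simultaneous play:
Delta's best replies: W→Heavy; X→Light; Y→Light; Z→Heavy.
Echo's best replies: Light→Y; Heavy→X.
The unique mutual best reply is (Light, Y), giving (14, 15).
Sequential outcome (Light, Y) coincides with the Nash profile (Light, Y).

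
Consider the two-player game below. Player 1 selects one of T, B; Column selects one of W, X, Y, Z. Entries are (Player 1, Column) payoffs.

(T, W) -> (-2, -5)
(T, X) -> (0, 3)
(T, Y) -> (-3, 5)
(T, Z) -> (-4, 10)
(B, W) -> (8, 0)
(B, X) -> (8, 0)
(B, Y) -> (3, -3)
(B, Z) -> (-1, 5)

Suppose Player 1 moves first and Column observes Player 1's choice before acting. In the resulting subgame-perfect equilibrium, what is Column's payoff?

Backward induction with Player 1 moving first.
- T: BR = Z, leader payoff -4.
- B: BR = Z, leader payoff -1.
Maximizing over -4, -1, Player 1 chooses B. Subgame-perfect outcome: (B, Z) with payoffs (-1, 5).

5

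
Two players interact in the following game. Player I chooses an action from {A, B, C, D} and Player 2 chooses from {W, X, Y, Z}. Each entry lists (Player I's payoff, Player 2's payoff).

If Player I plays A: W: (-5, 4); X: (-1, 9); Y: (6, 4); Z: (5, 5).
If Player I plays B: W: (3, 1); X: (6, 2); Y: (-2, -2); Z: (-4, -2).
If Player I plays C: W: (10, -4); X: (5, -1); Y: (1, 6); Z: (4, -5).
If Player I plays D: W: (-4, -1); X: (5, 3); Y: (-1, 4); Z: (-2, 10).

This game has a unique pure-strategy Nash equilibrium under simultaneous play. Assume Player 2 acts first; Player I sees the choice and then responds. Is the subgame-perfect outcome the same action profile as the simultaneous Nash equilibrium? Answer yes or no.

Solve by backward induction (Player 2 leads).
- W → Player I plays C (best of -5, 3, 10, -4); Player 2 gets -4.
- X → Player I plays B (best of -1, 6, 5, 5); Player 2 gets 2.
- Y → Player I plays A (best of 6, -2, 1, -1); Player 2 gets 4.
- Z → Player I plays A (best of 5, -4, 4, -2); Player 2 gets 5.
Among -4, 2, 4, 5, the best is 5 at Z. Subgame-perfect outcome: (A, Z) with payoffs (5, 5).
For the simultaneous game, intersect best replies.
Player I's best replies: W→C; X→B; Y→A; Z→A.
Player 2's best replies: A→X; B→X; C→Y; D→Z.
Only (B, X) has each player best-responding; Nash payoffs (6, 2).
Sequential outcome (A, Z) differs from the Nash profile (B, X).

no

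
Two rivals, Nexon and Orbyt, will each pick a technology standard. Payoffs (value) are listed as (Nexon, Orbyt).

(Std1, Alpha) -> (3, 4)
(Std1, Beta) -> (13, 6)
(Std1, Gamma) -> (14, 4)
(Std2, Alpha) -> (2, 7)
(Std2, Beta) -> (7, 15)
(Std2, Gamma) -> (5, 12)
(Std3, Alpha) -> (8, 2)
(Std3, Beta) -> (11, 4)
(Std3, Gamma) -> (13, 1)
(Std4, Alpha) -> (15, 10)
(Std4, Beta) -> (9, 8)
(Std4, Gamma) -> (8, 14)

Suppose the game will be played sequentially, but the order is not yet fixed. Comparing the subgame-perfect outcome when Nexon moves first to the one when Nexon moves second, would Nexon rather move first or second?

If Nexon leads: Orbyt's best replies are Std1→Beta, Std2→Beta, Std3→Beta, Std4→Gamma; Nexon's induced payoffs 13, 7, 11, 8; outcome (Std1, Beta), payoffs (13, 6).
If Orbyt leads: Nexon's best replies are Alpha→Std4, Beta→Std1, Gamma→Std1; Orbyt's induced payoffs 10, 6, 4; outcome (Std4, Alpha), payoffs (15, 10).
Nexon gets 13 moving first and 15 moving second, so Nexon prefers to move second.

second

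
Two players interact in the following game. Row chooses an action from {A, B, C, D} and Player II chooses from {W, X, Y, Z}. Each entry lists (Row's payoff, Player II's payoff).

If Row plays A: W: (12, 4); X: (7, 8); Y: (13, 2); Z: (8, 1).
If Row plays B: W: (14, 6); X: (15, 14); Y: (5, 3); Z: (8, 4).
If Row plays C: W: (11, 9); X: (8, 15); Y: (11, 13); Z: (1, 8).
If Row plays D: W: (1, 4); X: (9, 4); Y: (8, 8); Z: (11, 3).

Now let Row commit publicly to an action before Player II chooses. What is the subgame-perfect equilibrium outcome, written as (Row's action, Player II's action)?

(B, X)

Player II best-responds to each possible Row move:
- A: Player II compares 4, 8, 2, 1 and picks X; Row would get 7.
- B: Player II compares 6, 14, 3, 4 and picks X; Row would get 15.
- C: Player II compares 9, 15, 13, 8 and picks X; Row would get 8.
- D: Player II compares 4, 4, 8, 3 and picks Y; Row would get 8.
Among 7, 15, 8, 8, the best is 15 at B. Subgame-perfect outcome: (B, X) with payoffs (15, 14).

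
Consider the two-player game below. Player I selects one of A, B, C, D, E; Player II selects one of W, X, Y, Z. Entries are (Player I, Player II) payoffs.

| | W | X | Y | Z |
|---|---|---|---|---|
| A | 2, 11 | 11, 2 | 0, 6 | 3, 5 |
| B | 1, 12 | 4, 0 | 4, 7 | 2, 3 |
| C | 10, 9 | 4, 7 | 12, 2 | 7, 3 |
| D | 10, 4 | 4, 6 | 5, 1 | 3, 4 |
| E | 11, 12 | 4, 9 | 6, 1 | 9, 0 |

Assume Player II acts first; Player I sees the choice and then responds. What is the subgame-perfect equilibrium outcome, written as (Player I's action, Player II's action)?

(E, W)

Work backward from Player I's decision.
- W: BR = E, leader payoff 12.
- X: BR = A, leader payoff 2.
- Y: BR = C, leader payoff 2.
- Z: BR = E, leader payoff 0.
Maximizing over 12, 2, 2, 0, Player II chooses W. Subgame-perfect outcome: (E, W) with payoffs (11, 12).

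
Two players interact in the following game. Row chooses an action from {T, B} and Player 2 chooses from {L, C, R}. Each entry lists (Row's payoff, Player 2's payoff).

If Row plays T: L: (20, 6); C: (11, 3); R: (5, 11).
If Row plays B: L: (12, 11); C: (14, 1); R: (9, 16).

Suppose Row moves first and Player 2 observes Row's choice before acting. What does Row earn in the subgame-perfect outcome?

Player 2 best-responds to each possible Row move:
- T: Player 2 compares 6, 3, 11 and picks R; Row would get 5.
- B: Player 2 compares 11, 1, 16 and picks R; Row would get 9.
Maximizing over 5, 9, Row chooses B. Subgame-perfect outcome: (B, R) with payoffs (9, 16).

9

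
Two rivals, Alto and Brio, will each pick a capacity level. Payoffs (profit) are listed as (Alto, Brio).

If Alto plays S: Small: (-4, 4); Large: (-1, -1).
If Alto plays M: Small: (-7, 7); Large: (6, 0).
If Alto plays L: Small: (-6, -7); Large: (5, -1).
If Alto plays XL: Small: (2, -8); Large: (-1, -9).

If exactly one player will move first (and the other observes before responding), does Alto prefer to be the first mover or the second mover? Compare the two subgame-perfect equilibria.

If Alto leads: Brio's best replies are S→Small, M→Small, L→Large, XL→Small; Alto's induced payoffs -4, -7, 5, 2; outcome (L, Large), payoffs (5, -1).
If Brio leads: Alto's best replies are Small→XL, Large→M; Brio's induced payoffs -8, 0; outcome (M, Large), payoffs (6, 0).
Alto gets 5 moving first and 6 moving second, so Alto prefers to move second.

second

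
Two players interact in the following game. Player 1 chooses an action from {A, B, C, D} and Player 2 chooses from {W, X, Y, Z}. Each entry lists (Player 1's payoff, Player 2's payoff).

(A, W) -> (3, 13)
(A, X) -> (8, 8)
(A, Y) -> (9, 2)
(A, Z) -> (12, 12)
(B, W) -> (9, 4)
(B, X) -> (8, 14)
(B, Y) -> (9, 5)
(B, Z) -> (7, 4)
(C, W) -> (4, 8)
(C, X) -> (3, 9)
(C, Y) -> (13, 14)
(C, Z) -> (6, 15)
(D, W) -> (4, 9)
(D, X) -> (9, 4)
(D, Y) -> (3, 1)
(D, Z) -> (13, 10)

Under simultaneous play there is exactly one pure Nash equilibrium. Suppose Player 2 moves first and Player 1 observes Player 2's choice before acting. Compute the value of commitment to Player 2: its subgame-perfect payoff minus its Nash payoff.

4

Work backward from Player 1's decision.
- W: Player 1 compares 3, 9, 4, 4 and picks B; Player 2 would get 4.
- X: Player 1 compares 8, 8, 3, 9 and picks D; Player 2 would get 4.
- Y: Player 1 compares 9, 9, 13, 3 and picks C; Player 2 would get 14.
- Z: Player 1 compares 12, 7, 6, 13 and picks D; Player 2 would get 10.
Maximizing over 4, 4, 14, 10, Player 2 chooses Y. Subgame-perfect outcome: (C, Y) with payoffs (13, 14).
For the simultaneous game, intersect best replies.
Player 1's best replies: W→B; X→D; Y→C; Z→D.
Player 2's best replies: A→W; B→X; C→Z; D→Z.
Only (D, Z) has each player best-responding; Nash payoffs (13, 10).
Player 2's commitment gain: 14 − 10 = 4.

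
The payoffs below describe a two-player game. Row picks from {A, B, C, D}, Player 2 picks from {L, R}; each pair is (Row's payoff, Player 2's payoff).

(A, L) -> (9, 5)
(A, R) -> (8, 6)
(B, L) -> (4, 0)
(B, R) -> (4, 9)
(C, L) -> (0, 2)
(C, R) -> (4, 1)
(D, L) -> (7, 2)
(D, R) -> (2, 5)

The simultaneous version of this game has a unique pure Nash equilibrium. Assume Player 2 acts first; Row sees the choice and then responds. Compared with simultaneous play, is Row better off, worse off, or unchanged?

unchanged

Work backward from Row's decision.
- L → Row plays A (best of 9, 4, 0, 7); Player 2 gets 5.
- R → Row plays A (best of 8, 4, 4, 2); Player 2 gets 6.
Among 5, 6, the best is 6 at R. Subgame-perfect outcome: (A, R) with payoffs (8, 6).
For the simultaneous game, intersect best replies.
Row's best replies: L→A; R→A.
Player 2's best replies: A→R; B→R; C→L; D→R.
Only (A, R) has each player best-responding; Nash payoffs (8, 6).
Row earns 8 sequentially versus 8 at the Nash outcome: unchanged.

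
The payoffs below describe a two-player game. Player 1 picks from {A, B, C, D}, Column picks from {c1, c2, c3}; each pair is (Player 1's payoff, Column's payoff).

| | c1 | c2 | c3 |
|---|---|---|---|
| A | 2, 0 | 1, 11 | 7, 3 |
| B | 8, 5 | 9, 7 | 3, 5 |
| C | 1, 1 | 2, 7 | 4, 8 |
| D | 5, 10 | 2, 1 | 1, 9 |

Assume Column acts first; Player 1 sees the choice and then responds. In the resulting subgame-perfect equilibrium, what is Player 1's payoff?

9

Player 1 best-responds to each possible Column move:
- c1: BR = B, leader payoff 5.
- c2: BR = B, leader payoff 7.
- c3: BR = A, leader payoff 3.
Among 5, 7, 3, the best is 7 at c2. Subgame-perfect outcome: (B, c2) with payoffs (9, 7).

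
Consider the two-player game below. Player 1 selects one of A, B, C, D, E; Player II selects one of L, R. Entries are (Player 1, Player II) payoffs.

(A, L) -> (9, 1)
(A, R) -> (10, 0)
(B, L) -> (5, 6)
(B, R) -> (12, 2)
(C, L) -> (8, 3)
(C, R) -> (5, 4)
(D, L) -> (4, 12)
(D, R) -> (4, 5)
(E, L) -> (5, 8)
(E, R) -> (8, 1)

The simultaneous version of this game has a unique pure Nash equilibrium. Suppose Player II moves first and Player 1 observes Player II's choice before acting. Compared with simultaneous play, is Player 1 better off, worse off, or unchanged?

better off

Backward induction with Player II moving first.
- L → Player 1 plays A (best of 9, 5, 8, 4, 5); Player II gets 1.
- R → Player 1 plays B (best of 10, 12, 5, 4, 8); Player II gets 2.
Player II's induced payoffs are 1, 2, so Player II commits to R. Subgame-perfect outcome: (B, R) with payoffs (12, 2).
Now find the simultaneous Nash equilibrium.
Player 1's best replies: L→A; R→B.
Player II's best replies: A→L; B→L; C→R; D→L; E→L.
Only (A, L) has each player best-responding; Nash payoffs (9, 1).
Player 1 earns 12 sequentially versus 9 at the Nash outcome: better off.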